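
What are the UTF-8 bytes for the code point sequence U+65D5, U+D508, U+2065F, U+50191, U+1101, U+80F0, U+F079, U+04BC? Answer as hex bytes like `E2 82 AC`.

U+65D5: 3-byte form → E6 97 95.
U+D508: 3-byte form → ED 94 88.
U+2065F: 4-byte form → F0 A0 99 9F.
U+50191: 4-byte form → F1 90 86 91.
U+1101: 3-byte form → E1 84 81.
U+80F0: 3-byte form → E8 83 B0.
U+F079: 3-byte form → EF 81 B9.
U+04BC: 2-byte form → D2 BC.
Concatenated (25 bytes): E6 97 95 ED 94 88 F0 A0 99 9F F1 90 86 91 E1 84 81 E8 83 B0 EF 81 B9 D2 BC.

E6 97 95 ED 94 88 F0 A0 99 9F F1 90 86 91 E1 84 81 E8 83 B0 EF 81 B9 D2 BC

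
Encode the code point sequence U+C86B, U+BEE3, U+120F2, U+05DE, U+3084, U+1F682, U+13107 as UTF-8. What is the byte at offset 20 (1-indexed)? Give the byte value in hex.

0xF0

1-indexed offset 20 is 0-indexed offset 19.
U+C86B → 3-byte form EC A1 AB at offsets 0–2.
U+BEE3 → 3-byte form EB BB A3 at offsets 3–5.
U+120F2 → 4-byte form F0 92 83 B2 at offsets 6–9.
U+05DE → 2-byte form D7 9E at offsets 10–11.
U+3084 → 3-byte form E3 82 84 at offsets 12–14.
U+1F682 → 4-byte form F0 9F 9A 82 at offsets 15–18.
U+13107 → 4-byte form F0 93 84 87 at offsets 19–22.
Offset 19 falls in char 7's range; it's byte 1 of F0 93 84 87 = 0xF0.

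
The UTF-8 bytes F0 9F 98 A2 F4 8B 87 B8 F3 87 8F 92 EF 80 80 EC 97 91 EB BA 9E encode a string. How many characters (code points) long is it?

6

Byte at offset 0: 0xF0 = 11110000 → 4-byte char (#1). Advance 4.
Byte at offset 4: 0xF4 = 11110100 → 4-byte char (#2). Advance 4.
Byte at offset 8: 0xF3 = 11110011 → 4-byte char (#3). Advance 4.
Byte at offset 12: 0xEF = 11101111 → 3-byte char (#4). Advance 3.
Byte at offset 15: 0xEC = 11101100 → 3-byte char (#5). Advance 3.
Byte at offset 18: 0xEB = 11101011 → 3-byte char (#6). Advance 3.
Reached end at offset 21 after 6 code points.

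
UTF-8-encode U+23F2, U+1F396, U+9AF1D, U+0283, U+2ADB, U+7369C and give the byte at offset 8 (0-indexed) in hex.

0x9A

U+23F2 → 3-byte form E2 8F B2 at offsets 0–2.
U+1F396 → 4-byte form F0 9F 8E 96 at offsets 3–6.
U+9AF1D → 4-byte form F2 9A BC 9D at offsets 7–10.
Offset 8 falls in char 3's range; it's byte 2 of F2 9A BC 9D = 0x9A.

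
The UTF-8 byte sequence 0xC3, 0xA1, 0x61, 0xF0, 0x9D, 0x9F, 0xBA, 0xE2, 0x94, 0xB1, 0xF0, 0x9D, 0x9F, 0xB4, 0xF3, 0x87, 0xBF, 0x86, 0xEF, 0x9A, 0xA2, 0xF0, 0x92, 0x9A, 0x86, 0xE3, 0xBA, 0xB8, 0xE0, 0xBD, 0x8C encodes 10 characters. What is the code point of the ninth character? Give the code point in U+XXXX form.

U+3EB8

Offset 0: leading byte 0xC3 = 11000011 → 2-byte char #1 = C3 A1.
Offset 2: leading byte 0x61 = 01100001 → 1-byte char #2 = 61.
Offset 3: leading byte 0xF0 = 11110000 → 4-byte char #3 = F0 9D 9F BA.
Offset 7: leading byte 0xE2 = 11100010 → 3-byte char #4 = E2 94 B1.
Offset 10: leading byte 0xF0 = 11110000 → 4-byte char #5 = F0 9D 9F B4.
Offset 14: leading byte 0xF3 = 11110011 → 4-byte char #6 = F3 87 BF 86.
Offset 18: leading byte 0xEF = 11101111 → 3-byte char #7 = EF 9A A2.
Offset 21: leading byte 0xF0 = 11110000 → 4-byte char #8 = F0 92 9A 86.
Offset 25: leading byte 0xE3 = 11100011 → 3-byte char #9 = E3 BA B8.
Leading byte 0xE3 = 11100011 matches 1110xxxx → 3-byte sequence.
Byte 1: 0xE3 = 11100011, payload 0011 (4 bits).
Byte 2: 0xBA = 10111010 (10xxxxxx ✓), payload 111010.
Byte 3: 0xB8 = 10111000 (10xxxxxx ✓), payload 111000.
Concatenate: 0011111010111000 = 0x3EB8 (16 bits → U+3EB8).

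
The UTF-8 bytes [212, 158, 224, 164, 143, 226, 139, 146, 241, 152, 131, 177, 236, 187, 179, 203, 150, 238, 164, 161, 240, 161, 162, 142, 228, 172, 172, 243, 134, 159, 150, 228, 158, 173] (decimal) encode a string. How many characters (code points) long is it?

Byte at offset 0: 0xD4 = 11010100 → 2-byte char (#1). Advance 2.
Byte at offset 2: 0xE0 = 11100000 → 3-byte char (#2). Advance 3.
Byte at offset 5: 0xE2 = 11100010 → 3-byte char (#3). Advance 3.
Byte at offset 8: 0xF1 = 11110001 → 4-byte char (#4). Advance 4.
Byte at offset 12: 0xEC = 11101100 → 3-byte char (#5). Advance 3.
Byte at offset 15: 0xCB = 11001011 → 2-byte char (#6). Advance 2.
Byte at offset 17: 0xEE = 11101110 → 3-byte char (#7). Advance 3.
Byte at offset 20: 0xF0 = 11110000 → 4-byte char (#8). Advance 4.
Byte at offset 24: 0xE4 = 11100100 → 3-byte char (#9). Advance 3.
Byte at offset 27: 0xF3 = 11110011 → 4-byte char (#10). Advance 4.
Byte at offset 31: 0xE4 = 11100100 → 3-byte char (#11). Advance 3.
Reached end at offset 34 after 11 code points.

11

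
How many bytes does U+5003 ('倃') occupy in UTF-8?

3

U+5003 = 0x5003. UTF-8 uses 1 byte below 0x80, 2 below 0x800, 3 below 0x10000, 4 up to 0x10FFFF. 0x5003 is in U+0800–U+FFFF → 3 bytes.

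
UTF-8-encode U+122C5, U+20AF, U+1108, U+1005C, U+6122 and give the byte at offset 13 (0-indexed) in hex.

0x9C

U+122C5 → 4-byte form F0 92 8B 85 at offsets 0–3.
U+20AF → 3-byte form E2 82 AF at offsets 4–6.
U+1108 → 3-byte form E1 84 88 at offsets 7–9.
U+1005C → 4-byte form F0 90 81 9C at offsets 10–13.
Offset 13 falls in char 4's range; it's byte 4 of F0 90 81 9C = 0x9C.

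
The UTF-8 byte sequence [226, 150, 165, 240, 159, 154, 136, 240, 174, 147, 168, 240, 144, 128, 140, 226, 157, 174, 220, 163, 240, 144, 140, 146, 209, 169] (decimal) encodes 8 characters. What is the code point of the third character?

Offset 0: leading byte 0xE2 = 11100010 → 3-byte char #1 = E2 96 A5.
Offset 3: leading byte 0xF0 = 11110000 → 4-byte char #2 = F0 9F 9A 88.
Offset 7: leading byte 0xF0 = 11110000 → 4-byte char #3 = F0 AE 93 A8.
Leading byte 0xF0 = 11110000 matches 11110xxx → 4-byte sequence.
Byte 1: 0xF0 = 11110000, payload 000 (3 bits).
Byte 2: 0xAE = 10101110 (10xxxxxx ✓), payload 101110.
Byte 3: 0x93 = 10010011 (10xxxxxx ✓), payload 010011.
Byte 4: 0xA8 = 10101000 (10xxxxxx ✓), payload 101000.
Concatenate: 000101110010011101000 = 0x2E4E8 (21 bits → U+2E4E8).

U+2E4E8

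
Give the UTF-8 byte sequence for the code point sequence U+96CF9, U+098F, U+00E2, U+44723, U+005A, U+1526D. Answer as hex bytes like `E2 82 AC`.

U+96CF9: 4-byte form → F2 96 B3 B9.
U+098F: 3-byte form → E0 A6 8F.
U+00E2: 2-byte form → C3 A2.
U+44723: 4-byte form → F1 84 9C A3.
U+005A: 1-byte form → 5A.
U+1526D: 4-byte form → F0 95 89 AD.
Concatenated (18 bytes): F2 96 B3 B9 E0 A6 8F C3 A2 F1 84 9C A3 5A F0 95 89 AD.

F2 96 B3 B9 E0 A6 8F C3 A2 F1 84 9C A3 5A F0 95 89 AD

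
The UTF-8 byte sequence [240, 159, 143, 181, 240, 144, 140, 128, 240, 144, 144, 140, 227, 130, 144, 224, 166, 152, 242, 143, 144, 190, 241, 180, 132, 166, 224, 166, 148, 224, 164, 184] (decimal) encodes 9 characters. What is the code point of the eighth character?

Offset 0: leading byte 0xF0 = 11110000 → 4-byte char #1 = F0 9F 8F B5.
Offset 4: leading byte 0xF0 = 11110000 → 4-byte char #2 = F0 90 8C 80.
Offset 8: leading byte 0xF0 = 11110000 → 4-byte char #3 = F0 90 90 8C.
Offset 12: leading byte 0xE3 = 11100011 → 3-byte char #4 = E3 82 90.
Offset 15: leading byte 0xE0 = 11100000 → 3-byte char #5 = E0 A6 98.
Offset 18: leading byte 0xF2 = 11110010 → 4-byte char #6 = F2 8F 90 BE.
Offset 22: leading byte 0xF1 = 11110001 → 4-byte char #7 = F1 B4 84 A6.
Offset 26: leading byte 0xE0 = 11100000 → 3-byte char #8 = E0 A6 94.
Leading byte 0xE0 = 11100000 matches 1110xxxx → 3-byte sequence.
Byte 1: 0xE0 = 11100000, payload 0000 (4 bits).
Byte 2: 0xA6 = 10100110 (10xxxxxx ✓), payload 100110.
Byte 3: 0x94 = 10010100 (10xxxxxx ✓), payload 010100.
Concatenate: 0000100110010100 = 0x994 (16 bits → U+0994).

U+0994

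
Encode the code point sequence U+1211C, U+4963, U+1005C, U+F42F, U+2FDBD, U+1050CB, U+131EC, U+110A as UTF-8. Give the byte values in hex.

F0 92 84 9C E4 A5 A3 F0 90 81 9C EF 90 AF F0 AF B6 BD F4 85 83 8B F0 93 87 AC E1 84 8A

U+1211C: 4-byte form → F0 92 84 9C.
U+4963: 3-byte form → E4 A5 A3.
U+1005C: 4-byte form → F0 90 81 9C.
U+F42F: 3-byte form → EF 90 AF.
U+2FDBD: 4-byte form → F0 AF B6 BD.
U+1050CB: 4-byte form → F4 85 83 8B.
U+131EC: 4-byte form → F0 93 87 AC.
U+110A: 3-byte form → E1 84 8A.
Concatenated (29 bytes): F0 92 84 9C E4 A5 A3 F0 90 81 9C EF 90 AF F0 AF B6 BD F4 85 83 8B F0 93 87 AC E1 84 8A.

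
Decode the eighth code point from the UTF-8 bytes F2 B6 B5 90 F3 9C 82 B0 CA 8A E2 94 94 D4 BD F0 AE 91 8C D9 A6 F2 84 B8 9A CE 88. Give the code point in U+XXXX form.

Offset 0: leading byte 0xF2 = 11110010 → 4-byte char #1 = F2 B6 B5 90.
Offset 4: leading byte 0xF3 = 11110011 → 4-byte char #2 = F3 9C 82 B0.
Offset 8: leading byte 0xCA = 11001010 → 2-byte char #3 = CA 8A.
Offset 10: leading byte 0xE2 = 11100010 → 3-byte char #4 = E2 94 94.
Offset 13: leading byte 0xD4 = 11010100 → 2-byte char #5 = D4 BD.
Offset 15: leading byte 0xF0 = 11110000 → 4-byte char #6 = F0 AE 91 8C.
Offset 19: leading byte 0xD9 = 11011001 → 2-byte char #7 = D9 A6.
Offset 21: leading byte 0xF2 = 11110010 → 4-byte char #8 = F2 84 B8 9A.
Leading byte 0xF2 = 11110010 matches 11110xxx → 4-byte sequence.
Byte 1: 0xF2 = 11110010, payload 010 (3 bits).
Byte 2: 0x84 = 10000100 (10xxxxxx ✓), payload 000100.
Byte 3: 0xB8 = 10111000 (10xxxxxx ✓), payload 111000.
Byte 4: 0x9A = 10011010 (10xxxxxx ✓), payload 011010.
Concatenate: 010000100111000011010 = 0x84E1A (21 bits → U+84E1A).

U+84E1A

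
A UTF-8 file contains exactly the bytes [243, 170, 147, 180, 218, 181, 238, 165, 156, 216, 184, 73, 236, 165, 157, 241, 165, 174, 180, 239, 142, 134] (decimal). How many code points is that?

8

Byte at offset 0: 0xF3 = 11110011 → 4-byte char (#1). Advance 4.
Byte at offset 4: 0xDA = 11011010 → 2-byte char (#2). Advance 2.
Byte at offset 6: 0xEE = 11101110 → 3-byte char (#3). Advance 3.
Byte at offset 9: 0xD8 = 11011000 → 2-byte char (#4). Advance 2.
Byte at offset 11: 0x49 = 01001001 → 1-byte char (#5). Advance 1.
Byte at offset 12: 0xEC = 11101100 → 3-byte char (#6). Advance 3.
Byte at offset 15: 0xF1 = 11110001 → 4-byte char (#7). Advance 4.
Byte at offset 19: 0xEF = 11101111 → 3-byte char (#8). Advance 3.
Reached end at offset 22 after 8 code points.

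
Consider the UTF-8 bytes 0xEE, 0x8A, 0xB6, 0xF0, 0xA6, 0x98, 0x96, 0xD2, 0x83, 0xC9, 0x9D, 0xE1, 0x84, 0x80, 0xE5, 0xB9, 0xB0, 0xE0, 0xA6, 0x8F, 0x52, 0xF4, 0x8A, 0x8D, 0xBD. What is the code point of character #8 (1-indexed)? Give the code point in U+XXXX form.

U+0052

Offset 0: leading byte 0xEE = 11101110 → 3-byte char #1 = EE 8A B6.
Offset 3: leading byte 0xF0 = 11110000 → 4-byte char #2 = F0 A6 98 96.
Offset 7: leading byte 0xD2 = 11010010 → 2-byte char #3 = D2 83.
Offset 9: leading byte 0xC9 = 11001001 → 2-byte char #4 = C9 9D.
Offset 11: leading byte 0xE1 = 11100001 → 3-byte char #5 = E1 84 80.
Offset 14: leading byte 0xE5 = 11100101 → 3-byte char #6 = E5 B9 B0.
Offset 17: leading byte 0xE0 = 11100000 → 3-byte char #7 = E0 A6 8F.
Offset 20: leading byte 0x52 = 01010010 → 1-byte char #8 = 52.
Leading byte 0x52 = 01010010 matches 0xxxxxxx → 1-byte sequence.
Byte 1: 0x52 = 01010010, payload 1010010 (7 bits).
Concatenate: 1010010 = 0x52 (7 bits → U+0052).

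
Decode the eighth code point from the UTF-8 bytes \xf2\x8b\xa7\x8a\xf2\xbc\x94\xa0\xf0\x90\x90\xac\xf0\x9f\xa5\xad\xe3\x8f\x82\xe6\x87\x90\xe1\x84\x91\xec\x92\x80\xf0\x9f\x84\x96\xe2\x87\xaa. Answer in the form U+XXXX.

Offset 0: leading byte 0xF2 = 11110010 → 4-byte char #1 = F2 8B A7 8A.
Offset 4: leading byte 0xF2 = 11110010 → 4-byte char #2 = F2 BC 94 A0.
Offset 8: leading byte 0xF0 = 11110000 → 4-byte char #3 = F0 90 90 AC.
Offset 12: leading byte 0xF0 = 11110000 → 4-byte char #4 = F0 9F A5 AD.
Offset 16: leading byte 0xE3 = 11100011 → 3-byte char #5 = E3 8F 82.
Offset 19: leading byte 0xE6 = 11100110 → 3-byte char #6 = E6 87 90.
Offset 22: leading byte 0xE1 = 11100001 → 3-byte char #7 = E1 84 91.
Offset 25: leading byte 0xEC = 11101100 → 3-byte char #8 = EC 92 80.
Leading byte 0xEC = 11101100 matches 1110xxxx → 3-byte sequence.
Byte 1: 0xEC = 11101100, payload 1100 (4 bits).
Byte 2: 0x92 = 10010010 (10xxxxxx ✓), payload 010010.
Byte 3: 0x80 = 10000000 (10xxxxxx ✓), payload 000000.
Concatenate: 1100010010000000 = 0xC480 (16 bits → U+C480).

U+C480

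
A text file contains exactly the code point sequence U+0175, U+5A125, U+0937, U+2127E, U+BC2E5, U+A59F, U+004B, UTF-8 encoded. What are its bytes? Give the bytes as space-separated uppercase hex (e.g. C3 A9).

C5 B5 F1 9A 84 A5 E0 A4 B7 F0 A1 89 BE F2 BC 8B A5 EA 96 9F 4B

U+0175: 2-byte form → C5 B5.
U+5A125: 4-byte form → F1 9A 84 A5.
U+0937: 3-byte form → E0 A4 B7.
U+2127E: 4-byte form → F0 A1 89 BE.
U+BC2E5: 4-byte form → F2 BC 8B A5.
U+A59F: 3-byte form → EA 96 9F.
U+004B: 1-byte form → 4B.
Concatenated (21 bytes): C5 B5 F1 9A 84 A5 E0 A4 B7 F0 A1 89 BE F2 BC 8B A5 EA 96 9F 4B.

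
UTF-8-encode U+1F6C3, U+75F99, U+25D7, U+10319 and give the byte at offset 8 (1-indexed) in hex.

0x99

1-indexed offset 8 is 0-indexed offset 7.
U+1F6C3 → 4-byte form F0 9F 9B 83 at offsets 0–3.
U+75F99 → 4-byte form F1 B5 BE 99 at offsets 4–7.
Offset 7 falls in char 2's range; it's byte 4 of F1 B5 BE 99 = 0x99.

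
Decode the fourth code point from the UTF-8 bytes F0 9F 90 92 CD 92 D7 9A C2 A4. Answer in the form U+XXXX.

U+00A4

Offset 0: leading byte 0xF0 = 11110000 → 4-byte char #1 = F0 9F 90 92.
Offset 4: leading byte 0xCD = 11001101 → 2-byte char #2 = CD 92.
Offset 6: leading byte 0xD7 = 11010111 → 2-byte char #3 = D7 9A.
Offset 8: leading byte 0xC2 = 11000010 → 2-byte char #4 = C2 A4.
Leading byte 0xC2 = 11000010 matches 110xxxxx → 2-byte sequence.
Byte 1: 0xC2 = 11000010, payload 00010 (5 bits).
Byte 2: 0xA4 = 10100100 (10xxxxxx ✓), payload 100100.
Concatenate: 00010100100 = 0xA4 (11 bits → U+00A4).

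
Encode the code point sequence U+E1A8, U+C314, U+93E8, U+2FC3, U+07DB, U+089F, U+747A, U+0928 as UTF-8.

EE 86 A8 EC 8C 94 E9 8F A8 E2 BF 83 DF 9B E0 A2 9F E7 91 BA E0 A4 A8

U+E1A8: 3-byte form → EE 86 A8.
U+C314: 3-byte form → EC 8C 94.
U+93E8: 3-byte form → E9 8F A8.
U+2FC3: 3-byte form → E2 BF 83.
U+07DB: 2-byte form → DF 9B.
U+089F: 3-byte form → E0 A2 9F.
U+747A: 3-byte form → E7 91 BA.
U+0928: 3-byte form → E0 A4 A8.
Concatenated (23 bytes): EE 86 A8 EC 8C 94 E9 8F A8 E2 BF 83 DF 9B E0 A2 9F E7 91 BA E0 A4 A8.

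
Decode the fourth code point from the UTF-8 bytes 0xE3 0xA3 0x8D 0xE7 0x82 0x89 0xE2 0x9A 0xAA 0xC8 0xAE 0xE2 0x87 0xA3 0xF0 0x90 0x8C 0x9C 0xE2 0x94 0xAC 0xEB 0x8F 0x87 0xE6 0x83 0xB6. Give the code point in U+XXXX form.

U+022E

Offset 0: leading byte 0xE3 = 11100011 → 3-byte char #1 = E3 A3 8D.
Offset 3: leading byte 0xE7 = 11100111 → 3-byte char #2 = E7 82 89.
Offset 6: leading byte 0xE2 = 11100010 → 3-byte char #3 = E2 9A AA.
Offset 9: leading byte 0xC8 = 11001000 → 2-byte char #4 = C8 AE.
Leading byte 0xC8 = 11001000 matches 110xxxxx → 2-byte sequence.
Byte 1: 0xC8 = 11001000, payload 01000 (5 bits).
Byte 2: 0xAE = 10101110 (10xxxxxx ✓), payload 101110.
Concatenate: 01000101110 = 0x22E (11 bits → U+022E).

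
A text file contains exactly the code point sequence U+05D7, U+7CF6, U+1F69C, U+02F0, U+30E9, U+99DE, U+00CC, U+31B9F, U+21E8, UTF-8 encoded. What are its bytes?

U+05D7: 2-byte form → D7 97.
U+7CF6: 3-byte form → E7 B3 B6.
U+1F69C: 4-byte form → F0 9F 9A 9C.
U+02F0: 2-byte form → CB B0.
U+30E9: 3-byte form → E3 83 A9.
U+99DE: 3-byte form → E9 A7 9E.
U+00CC: 2-byte form → C3 8C.
U+31B9F: 4-byte form → F0 B1 AE 9F.
U+21E8: 3-byte form → E2 87 A8.
Concatenated (26 bytes): D7 97 E7 B3 B6 F0 9F 9A 9C CB B0 E3 83 A9 E9 A7 9E C3 8C F0 B1 AE 9F E2 87 A8.

D7 97 E7 B3 B6 F0 9F 9A 9C CB B0 E3 83 A9 E9 A7 9E C3 8C F0 B1 AE 9F E2 87 A8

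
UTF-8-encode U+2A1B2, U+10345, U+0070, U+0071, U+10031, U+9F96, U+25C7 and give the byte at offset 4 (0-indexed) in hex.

0xF0

U+2A1B2 → 4-byte form F0 AA 86 B2 at offsets 0–3.
U+10345 → 4-byte form F0 90 8D 85 at offsets 4–7.
Offset 4 falls in char 2's range; it's byte 1 of F0 90 8D 85 = 0xF0.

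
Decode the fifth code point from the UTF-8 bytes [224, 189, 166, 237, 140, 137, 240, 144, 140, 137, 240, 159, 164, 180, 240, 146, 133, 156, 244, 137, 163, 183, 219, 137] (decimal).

Offset 0: leading byte 0xE0 = 11100000 → 3-byte char #1 = E0 BD A6.
Offset 3: leading byte 0xED = 11101101 → 3-byte char #2 = ED 8C 89.
Offset 6: leading byte 0xF0 = 11110000 → 4-byte char #3 = F0 90 8C 89.
Offset 10: leading byte 0xF0 = 11110000 → 4-byte char #4 = F0 9F A4 B4.
Offset 14: leading byte 0xF0 = 11110000 → 4-byte char #5 = F0 92 85 9C.
Leading byte 0xF0 = 11110000 matches 11110xxx → 4-byte sequence.
Byte 1: 0xF0 = 11110000, payload 000 (3 bits).
Byte 2: 0x92 = 10010010 (10xxxxxx ✓), payload 010010.
Byte 3: 0x85 = 10000101 (10xxxxxx ✓), payload 000101.
Byte 4: 0x9C = 10011100 (10xxxxxx ✓), payload 011100.
Concatenate: 000010010000101011100 = 0x1215C (21 bits → U+1215C).

U+1215C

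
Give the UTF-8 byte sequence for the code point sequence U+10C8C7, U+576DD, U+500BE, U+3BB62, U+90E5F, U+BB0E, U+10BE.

U+10C8C7: 4-byte form → F4 8C A3 87.
U+576DD: 4-byte form → F1 97 9B 9D.
U+500BE: 4-byte form → F1 90 82 BE.
U+3BB62: 4-byte form → F0 BB AD A2.
U+90E5F: 4-byte form → F2 90 B9 9F.
U+BB0E: 3-byte form → EB AC 8E.
U+10BE: 3-byte form → E1 82 BE.
Concatenated (26 bytes): F4 8C A3 87 F1 97 9B 9D F1 90 82 BE F0 BB AD A2 F2 90 B9 9F EB AC 8E E1 82 BE.

F4 8C A3 87 F1 97 9B 9D F1 90 82 BE F0 BB AD A2 F2 90 B9 9F EB AC 8E E1 82 BE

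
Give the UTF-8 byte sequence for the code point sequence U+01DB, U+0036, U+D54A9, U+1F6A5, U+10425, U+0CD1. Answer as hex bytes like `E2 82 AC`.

C7 9B 36 F3 95 92 A9 F0 9F 9A A5 F0 90 90 A5 E0 B3 91

U+01DB: 2-byte form → C7 9B.
U+0036: 1-byte form → 36.
U+D54A9: 4-byte form → F3 95 92 A9.
U+1F6A5: 4-byte form → F0 9F 9A A5.
U+10425: 4-byte form → F0 90 90 A5.
U+0CD1: 3-byte form → E0 B3 91.
Concatenated (18 bytes): C7 9B 36 F3 95 92 A9 F0 9F 9A A5 F0 90 90 A5 E0 B3 91.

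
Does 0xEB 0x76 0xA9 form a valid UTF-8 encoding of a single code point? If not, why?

Leading byte 0xEB = 11101011 → 3-byte form.
Byte 2 is 0x76 = 01110110, which is not 10xxxxxx — expected a continuation byte.

invalid (non-continuation byte where continuation expected)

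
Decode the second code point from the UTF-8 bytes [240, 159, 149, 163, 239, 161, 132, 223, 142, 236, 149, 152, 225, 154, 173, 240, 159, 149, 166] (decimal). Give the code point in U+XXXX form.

U+F844

Offset 0: leading byte 0xF0 = 11110000 → 4-byte char #1 = F0 9F 95 A3.
Offset 4: leading byte 0xEF = 11101111 → 3-byte char #2 = EF A1 84.
Leading byte 0xEF = 11101111 matches 1110xxxx → 3-byte sequence.
Byte 1: 0xEF = 11101111, payload 1111 (4 bits).
Byte 2: 0xA1 = 10100001 (10xxxxxx ✓), payload 100001.
Byte 3: 0x84 = 10000100 (10xxxxxx ✓), payload 000100.
Concatenate: 1111100001000100 = 0xF844 (16 bits → U+F844).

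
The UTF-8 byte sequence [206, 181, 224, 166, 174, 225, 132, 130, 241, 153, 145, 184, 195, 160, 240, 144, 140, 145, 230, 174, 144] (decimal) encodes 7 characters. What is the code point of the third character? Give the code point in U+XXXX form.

Offset 0: leading byte 0xCE = 11001110 → 2-byte char #1 = CE B5.
Offset 2: leading byte 0xE0 = 11100000 → 3-byte char #2 = E0 A6 AE.
Offset 5: leading byte 0xE1 = 11100001 → 3-byte char #3 = E1 84 82.
Leading byte 0xE1 = 11100001 matches 1110xxxx → 3-byte sequence.
Byte 1: 0xE1 = 11100001, payload 0001 (4 bits).
Byte 2: 0x84 = 10000100 (10xxxxxx ✓), payload 000100.
Byte 3: 0x82 = 10000010 (10xxxxxx ✓), payload 000010.
Concatenate: 0001000100000010 = 0x1102 (16 bits → U+1102).

U+1102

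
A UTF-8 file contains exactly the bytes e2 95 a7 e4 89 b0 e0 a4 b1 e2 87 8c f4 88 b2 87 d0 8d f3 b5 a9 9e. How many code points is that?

Byte at offset 0: 0xE2 = 11100010 → 3-byte char (#1). Advance 3.
Byte at offset 3: 0xE4 = 11100100 → 3-byte char (#2). Advance 3.
Byte at offset 6: 0xE0 = 11100000 → 3-byte char (#3). Advance 3.
Byte at offset 9: 0xE2 = 11100010 → 3-byte char (#4). Advance 3.
Byte at offset 12: 0xF4 = 11110100 → 4-byte char (#5). Advance 4.
Byte at offset 16: 0xD0 = 11010000 → 2-byte char (#6). Advance 2.
Byte at offset 18: 0xF3 = 11110011 → 4-byte char (#7). Advance 4.
Reached end at offset 22 after 7 code points.

7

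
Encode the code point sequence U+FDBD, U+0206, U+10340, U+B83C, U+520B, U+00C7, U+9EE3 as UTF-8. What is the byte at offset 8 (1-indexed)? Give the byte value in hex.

0x8D

1-indexed offset 8 is 0-indexed offset 7.
U+FDBD → 3-byte form EF B6 BD at offsets 0–2.
U+0206 → 2-byte form C8 86 at offsets 3–4.
U+10340 → 4-byte form F0 90 8D 80 at offsets 5–8.
Offset 7 falls in char 3's range; it's byte 3 of F0 90 8D 80 = 0x8D.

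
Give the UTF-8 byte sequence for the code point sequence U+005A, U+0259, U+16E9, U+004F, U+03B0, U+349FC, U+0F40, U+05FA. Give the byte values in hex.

U+005A: 1-byte form → 5A.
U+0259: 2-byte form → C9 99.
U+16E9: 3-byte form → E1 9B A9.
U+004F: 1-byte form → 4F.
U+03B0: 2-byte form → CE B0.
U+349FC: 4-byte form → F0 B4 A7 BC.
U+0F40: 3-byte form → E0 BD 80.
U+05FA: 2-byte form → D7 BA.
Concatenated (18 bytes): 5A C9 99 E1 9B A9 4F CE B0 F0 B4 A7 BC E0 BD 80 D7 BA.

5A C9 99 E1 9B A9 4F CE B0 F0 B4 A7 BC E0 BD 80 D7 BA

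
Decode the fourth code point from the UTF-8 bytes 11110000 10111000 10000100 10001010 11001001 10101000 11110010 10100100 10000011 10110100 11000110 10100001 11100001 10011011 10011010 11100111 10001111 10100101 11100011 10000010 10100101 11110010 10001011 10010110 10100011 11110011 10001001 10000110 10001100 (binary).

Offset 0: leading byte 0xF0 = 11110000 → 4-byte char #1 = F0 B8 84 8A.
Offset 4: leading byte 0xC9 = 11001001 → 2-byte char #2 = C9 A8.
Offset 6: leading byte 0xF2 = 11110010 → 4-byte char #3 = F2 A4 83 B4.
Offset 10: leading byte 0xC6 = 11000110 → 2-byte char #4 = C6 A1.
Leading byte 0xC6 = 11000110 matches 110xxxxx → 2-byte sequence.
Byte 1: 0xC6 = 11000110, payload 00110 (5 bits).
Byte 2: 0xA1 = 10100001 (10xxxxxx ✓), payload 100001.
Concatenate: 00110100001 = 0x1A1 (11 bits → U+01A1).

U+01A1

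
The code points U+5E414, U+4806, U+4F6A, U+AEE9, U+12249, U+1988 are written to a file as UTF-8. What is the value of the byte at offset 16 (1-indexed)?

1-indexed offset 16 is 0-indexed offset 15.
U+5E414 → 4-byte form F1 9E 90 94 at offsets 0–3.
U+4806 → 3-byte form E4 A0 86 at offsets 4–6.
U+4F6A → 3-byte form E4 BD AA at offsets 7–9.
U+AEE9 → 3-byte form EA BB A9 at offsets 10–12.
U+12249 → 4-byte form F0 92 89 89 at offsets 13–16.
Offset 15 falls in char 5's range; it's byte 3 of F0 92 89 89 = 0x89.

0x89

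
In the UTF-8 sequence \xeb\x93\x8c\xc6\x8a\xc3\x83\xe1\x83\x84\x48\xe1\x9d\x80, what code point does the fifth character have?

Offset 0: leading byte 0xEB = 11101011 → 3-byte char #1 = EB 93 8C.
Offset 3: leading byte 0xC6 = 11000110 → 2-byte char #2 = C6 8A.
Offset 5: leading byte 0xC3 = 11000011 → 2-byte char #3 = C3 83.
Offset 7: leading byte 0xE1 = 11100001 → 3-byte char #4 = E1 83 84.
Offset 10: leading byte 0x48 = 01001000 → 1-byte char #5 = 48.
Leading byte 0x48 = 01001000 matches 0xxxxxxx → 1-byte sequence.
Byte 1: 0x48 = 01001000, payload 1001000 (7 bits).
Concatenate: 1001000 = 0x48 (7 bits → U+0048).

U+0048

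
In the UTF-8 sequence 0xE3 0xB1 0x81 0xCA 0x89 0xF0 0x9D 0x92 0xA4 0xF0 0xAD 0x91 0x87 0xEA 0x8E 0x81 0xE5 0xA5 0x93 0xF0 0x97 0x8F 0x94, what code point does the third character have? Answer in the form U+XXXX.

Offset 0: leading byte 0xE3 = 11100011 → 3-byte char #1 = E3 B1 81.
Offset 3: leading byte 0xCA = 11001010 → 2-byte char #2 = CA 89.
Offset 5: leading byte 0xF0 = 11110000 → 4-byte char #3 = F0 9D 92 A4.
Leading byte 0xF0 = 11110000 matches 11110xxx → 4-byte sequence.
Byte 1: 0xF0 = 11110000, payload 000 (3 bits).
Byte 2: 0x9D = 10011101 (10xxxxxx ✓), payload 011101.
Byte 3: 0x92 = 10010010 (10xxxxxx ✓), payload 010010.
Byte 4: 0xA4 = 10100100 (10xxxxxx ✓), payload 100100.
Concatenate: 000011101010010100100 = 0x1D4A4 (21 bits → U+1D4A4).

U+1D4A4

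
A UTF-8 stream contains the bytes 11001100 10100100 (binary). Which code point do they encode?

Leading byte 0xCC = 11001100 matches 110xxxxx → 2-byte sequence.
Byte 1: 0xCC = 11001100, payload 01100 (5 bits).
Byte 2: 0xA4 = 10100100 (10xxxxxx ✓), payload 100100.
Concatenate: 01100100100 = 0x324 (11 bits → U+0324).

U+0324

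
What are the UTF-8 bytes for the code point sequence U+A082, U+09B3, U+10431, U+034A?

U+A082: 3-byte form → EA 82 82.
U+09B3: 3-byte form → E0 A6 B3.
U+10431: 4-byte form → F0 90 90 B1.
U+034A: 2-byte form → CD 8A.
Concatenated (12 bytes): EA 82 82 E0 A6 B3 F0 90 90 B1 CD 8A.

EA 82 82 E0 A6 B3 F0 90 90 B1 CD 8A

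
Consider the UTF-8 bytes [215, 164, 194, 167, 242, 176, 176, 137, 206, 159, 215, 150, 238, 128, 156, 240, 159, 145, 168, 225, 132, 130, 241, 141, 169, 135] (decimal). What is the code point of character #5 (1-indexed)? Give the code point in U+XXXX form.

Offset 0: leading byte 0xD7 = 11010111 → 2-byte char #1 = D7 A4.
Offset 2: leading byte 0xC2 = 11000010 → 2-byte char #2 = C2 A7.
Offset 4: leading byte 0xF2 = 11110010 → 4-byte char #3 = F2 B0 B0 89.
Offset 8: leading byte 0xCE = 11001110 → 2-byte char #4 = CE 9F.
Offset 10: leading byte 0xD7 = 11010111 → 2-byte char #5 = D7 96.
Leading byte 0xD7 = 11010111 matches 110xxxxx → 2-byte sequence.
Byte 1: 0xD7 = 11010111, payload 10111 (5 bits).
Byte 2: 0x96 = 10010110 (10xxxxxx ✓), payload 010110.
Concatenate: 10111010110 = 0x5D6 (11 bits → U+05D6).

U+05D6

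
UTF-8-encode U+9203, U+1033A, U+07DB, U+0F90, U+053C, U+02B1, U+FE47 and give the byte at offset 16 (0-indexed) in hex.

U+9203 → 3-byte form E9 88 83 at offsets 0–2.
U+1033A → 4-byte form F0 90 8C BA at offsets 3–6.
U+07DB → 2-byte form DF 9B at offsets 7–8.
U+0F90 → 3-byte form E0 BE 90 at offsets 9–11.
U+053C → 2-byte form D4 BC at offsets 12–13.
U+02B1 → 2-byte form CA B1 at offsets 14–15.
U+FE47 → 3-byte form EF B9 87 at offsets 16–18.
Offset 16 falls in char 7's range; it's byte 1 of EF B9 87 = 0xEF.

0xEF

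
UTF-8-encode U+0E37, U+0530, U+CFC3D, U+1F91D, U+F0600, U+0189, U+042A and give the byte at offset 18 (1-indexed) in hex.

0xC6

1-indexed offset 18 is 0-indexed offset 17.
U+0E37 → 3-byte form E0 B8 B7 at offsets 0–2.
U+0530 → 2-byte form D4 B0 at offsets 3–4.
U+CFC3D → 4-byte form F3 8F B0 BD at offsets 5–8.
U+1F91D → 4-byte form F0 9F A4 9D at offsets 9–12.
U+F0600 → 4-byte form F3 B0 98 80 at offsets 13–16.
U+0189 → 2-byte form C6 89 at offsets 17–18.
Offset 17 falls in char 6's range; it's byte 1 of C6 89 = 0xC6.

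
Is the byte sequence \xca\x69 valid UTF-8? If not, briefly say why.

invalid (non-continuation byte where continuation expected)

Leading byte 0xCA = 11001010 → 2-byte form.
Byte 2 is 0x69 = 01101001, which is not 10xxxxxx — expected a continuation byte.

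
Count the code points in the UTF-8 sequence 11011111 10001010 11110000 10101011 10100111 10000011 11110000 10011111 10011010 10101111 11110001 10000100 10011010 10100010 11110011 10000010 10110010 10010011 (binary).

Byte at offset 0: 0xDF = 11011111 → 2-byte char (#1). Advance 2.
Byte at offset 2: 0xF0 = 11110000 → 4-byte char (#2). Advance 4.
Byte at offset 6: 0xF0 = 11110000 → 4-byte char (#3). Advance 4.
Byte at offset 10: 0xF1 = 11110001 → 4-byte char (#4). Advance 4.
Byte at offset 14: 0xF3 = 11110011 → 4-byte char (#5). Advance 4.
Reached end at offset 18 after 5 code points.

5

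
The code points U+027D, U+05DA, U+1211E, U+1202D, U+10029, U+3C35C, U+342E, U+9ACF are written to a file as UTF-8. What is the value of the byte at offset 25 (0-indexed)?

0x8F

U+027D → 2-byte form C9 BD at offsets 0–1.
U+05DA → 2-byte form D7 9A at offsets 2–3.
U+1211E → 4-byte form F0 92 84 9E at offsets 4–7.
U+1202D → 4-byte form F0 92 80 AD at offsets 8–11.
U+10029 → 4-byte form F0 90 80 A9 at offsets 12–15.
U+3C35C → 4-byte form F0 BC 8D 9C at offsets 16–19.
U+342E → 3-byte form E3 90 AE at offsets 20–22.
U+9ACF → 3-byte form E9 AB 8F at offsets 23–25.
Offset 25 falls in char 8's range; it's byte 3 of E9 AB 8F = 0x8F.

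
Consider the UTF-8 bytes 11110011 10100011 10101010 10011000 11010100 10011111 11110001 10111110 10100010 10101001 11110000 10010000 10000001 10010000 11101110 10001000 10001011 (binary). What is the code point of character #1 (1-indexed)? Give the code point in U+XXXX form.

U+E3A98

Offset 0: leading byte 0xF3 = 11110011 → 4-byte char #1 = F3 A3 AA 98.
Leading byte 0xF3 = 11110011 matches 11110xxx → 4-byte sequence.
Byte 1: 0xF3 = 11110011, payload 011 (3 bits).
Byte 2: 0xA3 = 10100011 (10xxxxxx ✓), payload 100011.
Byte 3: 0xAA = 10101010 (10xxxxxx ✓), payload 101010.
Byte 4: 0x98 = 10011000 (10xxxxxx ✓), payload 011000.
Concatenate: 011100011101010011000 = 0xE3A98 (21 bits → U+E3A98).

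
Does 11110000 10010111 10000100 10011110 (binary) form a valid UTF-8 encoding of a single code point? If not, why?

valid

Leading byte 0xF0 = 11110000 → 4-byte form.
Continuation bytes 0x97=10010111, 0x84=10000100, 0x9E=10011110 all match 10xxxxxx.
Decoded value 0x1711E is ≥ 0x10000 (shortest form) and not a surrogate.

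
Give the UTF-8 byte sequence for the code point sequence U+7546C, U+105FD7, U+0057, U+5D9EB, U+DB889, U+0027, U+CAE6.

F1 B5 91 AC F4 85 BF 97 57 F1 9D A7 AB F3 9B A2 89 27 EC AB A6

U+7546C: 4-byte form → F1 B5 91 AC.
U+105FD7: 4-byte form → F4 85 BF 97.
U+0057: 1-byte form → 57.
U+5D9EB: 4-byte form → F1 9D A7 AB.
U+DB889: 4-byte form → F3 9B A2 89.
U+0027: 1-byte form → 27.
U+CAE6: 3-byte form → EC AB A6.
Concatenated (21 bytes): F1 B5 91 AC F4 85 BF 97 57 F1 9D A7 AB F3 9B A2 89 27 EC AB A6.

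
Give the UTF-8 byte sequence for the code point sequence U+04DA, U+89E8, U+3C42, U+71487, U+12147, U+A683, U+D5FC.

U+04DA: 2-byte form → D3 9A.
U+89E8: 3-byte form → E8 A7 A8.
U+3C42: 3-byte form → E3 B1 82.
U+71487: 4-byte form → F1 B1 92 87.
U+12147: 4-byte form → F0 92 85 87.
U+A683: 3-byte form → EA 9A 83.
U+D5FC: 3-byte form → ED 97 BC.
Concatenated (22 bytes): D3 9A E8 A7 A8 E3 B1 82 F1 B1 92 87 F0 92 85 87 EA 9A 83 ED 97 BC.

D3 9A E8 A7 A8 E3 B1 82 F1 B1 92 87 F0 92 85 87 EA 9A 83 ED 97 BC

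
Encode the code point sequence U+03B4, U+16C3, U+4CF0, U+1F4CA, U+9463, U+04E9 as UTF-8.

U+03B4: 2-byte form → CE B4.
U+16C3: 3-byte form → E1 9B 83.
U+4CF0: 3-byte form → E4 B3 B0.
U+1F4CA: 4-byte form → F0 9F 93 8A.
U+9463: 3-byte form → E9 91 A3.
U+04E9: 2-byte form → D3 A9.
Concatenated (17 bytes): CE B4 E1 9B 83 E4 B3 B0 F0 9F 93 8A E9 91 A3 D3 A9.

CE B4 E1 9B 83 E4 B3 B0 F0 9F 93 8A E9 91 A3 D3 A9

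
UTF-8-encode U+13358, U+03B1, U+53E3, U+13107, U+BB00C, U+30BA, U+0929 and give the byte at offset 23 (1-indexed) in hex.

1-indexed offset 23 is 0-indexed offset 22.
U+13358 → 4-byte form F0 93 8D 98 at offsets 0–3.
U+03B1 → 2-byte form CE B1 at offsets 4–5.
U+53E3 → 3-byte form E5 8F A3 at offsets 6–8.
U+13107 → 4-byte form F0 93 84 87 at offsets 9–12.
U+BB00C → 4-byte form F2 BB 80 8C at offsets 13–16.
U+30BA → 3-byte form E3 82 BA at offsets 17–19.
U+0929 → 3-byte form E0 A4 A9 at offsets 20–22.
Offset 22 falls in char 7's range; it's byte 3 of E0 A4 A9 = 0xA9.

0xA9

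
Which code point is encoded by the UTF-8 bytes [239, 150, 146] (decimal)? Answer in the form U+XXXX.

Leading byte 0xEF = 11101111 matches 1110xxxx → 3-byte sequence.
Byte 1: 0xEF = 11101111, payload 1111 (4 bits).
Byte 2: 0x96 = 10010110 (10xxxxxx ✓), payload 010110.
Byte 3: 0x92 = 10010010 (10xxxxxx ✓), payload 010010.
Concatenate: 1111010110010010 = 0xF592 (16 bits → U+F592).

U+F592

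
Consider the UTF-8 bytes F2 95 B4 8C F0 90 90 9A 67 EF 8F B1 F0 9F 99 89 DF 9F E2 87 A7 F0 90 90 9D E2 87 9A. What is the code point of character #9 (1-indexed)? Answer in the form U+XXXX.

Offset 0: leading byte 0xF2 = 11110010 → 4-byte char #1 = F2 95 B4 8C.
Offset 4: leading byte 0xF0 = 11110000 → 4-byte char #2 = F0 90 90 9A.
Offset 8: leading byte 0x67 = 01100111 → 1-byte char #3 = 67.
Offset 9: leading byte 0xEF = 11101111 → 3-byte char #4 = EF 8F B1.
Offset 12: leading byte 0xF0 = 11110000 → 4-byte char #5 = F0 9F 99 89.
Offset 16: leading byte 0xDF = 11011111 → 2-byte char #6 = DF 9F.
Offset 18: leading byte 0xE2 = 11100010 → 3-byte char #7 = E2 87 A7.
Offset 21: leading byte 0xF0 = 11110000 → 4-byte char #8 = F0 90 90 9D.
Offset 25: leading byte 0xE2 = 11100010 → 3-byte char #9 = E2 87 9A.
Leading byte 0xE2 = 11100010 matches 1110xxxx → 3-byte sequence.
Byte 1: 0xE2 = 11100010, payload 0010 (4 bits).
Byte 2: 0x87 = 10000111 (10xxxxxx ✓), payload 000111.
Byte 3: 0x9A = 10011010 (10xxxxxx ✓), payload 011010.
Concatenate: 0010000111011010 = 0x21DA (16 bits → U+21DA).

U+21DA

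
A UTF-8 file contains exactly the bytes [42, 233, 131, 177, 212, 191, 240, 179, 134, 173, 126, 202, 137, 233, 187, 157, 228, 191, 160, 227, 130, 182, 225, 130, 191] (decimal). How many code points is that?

Byte at offset 0: 0x2A = 00101010 → 1-byte char (#1). Advance 1.
Byte at offset 1: 0xE9 = 11101001 → 3-byte char (#2). Advance 3.
Byte at offset 4: 0xD4 = 11010100 → 2-byte char (#3). Advance 2.
Byte at offset 6: 0xF0 = 11110000 → 4-byte char (#4). Advance 4.
Byte at offset 10: 0x7E = 01111110 → 1-byte char (#5). Advance 1.
Byte at offset 11: 0xCA = 11001010 → 2-byte char (#6). Advance 2.
Byte at offset 13: 0xE9 = 11101001 → 3-byte char (#7). Advance 3.
Byte at offset 16: 0xE4 = 11100100 → 3-byte char (#8). Advance 3.
Byte at offset 19: 0xE3 = 11100011 → 3-byte char (#9). Advance 3.
Byte at offset 22: 0xE1 = 11100001 → 3-byte char (#10). Advance 3.
Reached end at offset 25 after 10 code points.

10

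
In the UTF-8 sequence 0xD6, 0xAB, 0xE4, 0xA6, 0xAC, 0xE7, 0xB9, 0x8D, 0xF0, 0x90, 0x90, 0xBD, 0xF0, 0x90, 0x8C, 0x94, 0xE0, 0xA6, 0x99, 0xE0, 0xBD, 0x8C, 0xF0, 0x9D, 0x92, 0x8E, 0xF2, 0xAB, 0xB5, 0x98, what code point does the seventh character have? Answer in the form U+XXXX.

U+0F4C

Offset 0: leading byte 0xD6 = 11010110 → 2-byte char #1 = D6 AB.
Offset 2: leading byte 0xE4 = 11100100 → 3-byte char #2 = E4 A6 AC.
Offset 5: leading byte 0xE7 = 11100111 → 3-byte char #3 = E7 B9 8D.
Offset 8: leading byte 0xF0 = 11110000 → 4-byte char #4 = F0 90 90 BD.
Offset 12: leading byte 0xF0 = 11110000 → 4-byte char #5 = F0 90 8C 94.
Offset 16: leading byte 0xE0 = 11100000 → 3-byte char #6 = E0 A6 99.
Offset 19: leading byte 0xE0 = 11100000 → 3-byte char #7 = E0 BD 8C.
Leading byte 0xE0 = 11100000 matches 1110xxxx → 3-byte sequence.
Byte 1: 0xE0 = 11100000, payload 0000 (4 bits).
Byte 2: 0xBD = 10111101 (10xxxxxx ✓), payload 111101.
Byte 3: 0x8C = 10001100 (10xxxxxx ✓), payload 001100.
Concatenate: 0000111101001100 = 0xF4C (16 bits → U+0F4C).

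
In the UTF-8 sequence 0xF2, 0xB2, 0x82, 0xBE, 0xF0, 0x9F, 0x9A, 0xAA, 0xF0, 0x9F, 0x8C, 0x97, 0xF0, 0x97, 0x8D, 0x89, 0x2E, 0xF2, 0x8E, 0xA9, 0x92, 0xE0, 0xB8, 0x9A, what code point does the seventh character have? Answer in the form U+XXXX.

Offset 0: leading byte 0xF2 = 11110010 → 4-byte char #1 = F2 B2 82 BE.
Offset 4: leading byte 0xF0 = 11110000 → 4-byte char #2 = F0 9F 9A AA.
Offset 8: leading byte 0xF0 = 11110000 → 4-byte char #3 = F0 9F 8C 97.
Offset 12: leading byte 0xF0 = 11110000 → 4-byte char #4 = F0 97 8D 89.
Offset 16: leading byte 0x2E = 00101110 → 1-byte char #5 = 2E.
Offset 17: leading byte 0xF2 = 11110010 → 4-byte char #6 = F2 8E A9 92.
Offset 21: leading byte 0xE0 = 11100000 → 3-byte char #7 = E0 B8 9A.
Leading byte 0xE0 = 11100000 matches 1110xxxx → 3-byte sequence.
Byte 1: 0xE0 = 11100000, payload 0000 (4 bits).
Byte 2: 0xB8 = 10111000 (10xxxxxx ✓), payload 111000.
Byte 3: 0x9A = 10011010 (10xxxxxx ✓), payload 011010.
Concatenate: 0000111000011010 = 0xE1A (16 bits → U+0E1A).

U+0E1A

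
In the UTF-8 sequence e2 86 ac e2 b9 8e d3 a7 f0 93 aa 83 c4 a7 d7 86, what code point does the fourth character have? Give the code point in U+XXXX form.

U+13A83

Offset 0: leading byte 0xE2 = 11100010 → 3-byte char #1 = E2 86 AC.
Offset 3: leading byte 0xE2 = 11100010 → 3-byte char #2 = E2 B9 8E.
Offset 6: leading byte 0xD3 = 11010011 → 2-byte char #3 = D3 A7.
Offset 8: leading byte 0xF0 = 11110000 → 4-byte char #4 = F0 93 AA 83.
Leading byte 0xF0 = 11110000 matches 11110xxx → 4-byte sequence.
Byte 1: 0xF0 = 11110000, payload 000 (3 bits).
Byte 2: 0x93 = 10010011 (10xxxxxx ✓), payload 010011.
Byte 3: 0xAA = 10101010 (10xxxxxx ✓), payload 101010.
Byte 4: 0x83 = 10000011 (10xxxxxx ✓), payload 000011.
Concatenate: 000010011101010000011 = 0x13A83 (21 bits → U+13A83).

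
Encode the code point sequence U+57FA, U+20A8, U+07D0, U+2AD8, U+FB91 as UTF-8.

E5 9F BA E2 82 A8 DF 90 E2 AB 98 EF AE 91

U+57FA: 3-byte form → E5 9F BA.
U+20A8: 3-byte form → E2 82 A8.
U+07D0: 2-byte form → DF 90.
U+2AD8: 3-byte form → E2 AB 98.
U+FB91: 3-byte form → EF AE 91.
Concatenated (14 bytes): E5 9F BA E2 82 A8 DF 90 E2 AB 98 EF AE 91.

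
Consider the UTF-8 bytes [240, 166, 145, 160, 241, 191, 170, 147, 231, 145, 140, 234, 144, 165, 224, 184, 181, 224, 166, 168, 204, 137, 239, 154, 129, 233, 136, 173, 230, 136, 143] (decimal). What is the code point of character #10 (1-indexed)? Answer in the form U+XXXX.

U+620F

Offset 0: leading byte 0xF0 = 11110000 → 4-byte char #1 = F0 A6 91 A0.
Offset 4: leading byte 0xF1 = 11110001 → 4-byte char #2 = F1 BF AA 93.
Offset 8: leading byte 0xE7 = 11100111 → 3-byte char #3 = E7 91 8C.
Offset 11: leading byte 0xEA = 11101010 → 3-byte char #4 = EA 90 A5.
Offset 14: leading byte 0xE0 = 11100000 → 3-byte char #5 = E0 B8 B5.
Offset 17: leading byte 0xE0 = 11100000 → 3-byte char #6 = E0 A6 A8.
Offset 20: leading byte 0xCC = 11001100 → 2-byte char #7 = CC 89.
Offset 22: leading byte 0xEF = 11101111 → 3-byte char #8 = EF 9A 81.
Offset 25: leading byte 0xE9 = 11101001 → 3-byte char #9 = E9 88 AD.
Offset 28: leading byte 0xE6 = 11100110 → 3-byte char #10 = E6 88 8F.
Leading byte 0xE6 = 11100110 matches 1110xxxx → 3-byte sequence.
Byte 1: 0xE6 = 11100110, payload 0110 (4 bits).
Byte 2: 0x88 = 10001000 (10xxxxxx ✓), payload 001000.
Byte 3: 0x8F = 10001111 (10xxxxxx ✓), payload 001111.
Concatenate: 0110001000001111 = 0x620F (16 bits → U+620F).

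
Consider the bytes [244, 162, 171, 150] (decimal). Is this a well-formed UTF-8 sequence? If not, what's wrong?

Leading byte 0xF4 = 11110100 → 4-byte form.
Payload = 0x122AD6, which exceeds U+10FFFF, the maximum Unicode code point. (Leading bytes F5–FF, or F4 followed by ≥ 0x90, are invalid.)

invalid (encodes a value above U+10FFFF)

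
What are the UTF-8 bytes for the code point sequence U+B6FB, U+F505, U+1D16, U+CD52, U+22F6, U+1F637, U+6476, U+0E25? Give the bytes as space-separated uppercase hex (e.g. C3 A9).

EB 9B BB EF 94 85 E1 B4 96 EC B5 92 E2 8B B6 F0 9F 98 B7 E6 91 B6 E0 B8 A5

U+B6FB: 3-byte form → EB 9B BB.
U+F505: 3-byte form → EF 94 85.
U+1D16: 3-byte form → E1 B4 96.
U+CD52: 3-byte form → EC B5 92.
U+22F6: 3-byte form → E2 8B B6.
U+1F637: 4-byte form → F0 9F 98 B7.
U+6476: 3-byte form → E6 91 B6.
U+0E25: 3-byte form → E0 B8 A5.
Concatenated (25 bytes): EB 9B BB EF 94 85 E1 B4 96 EC B5 92 E2 8B B6 F0 9F 98 B7 E6 91 B6 E0 B8 A5.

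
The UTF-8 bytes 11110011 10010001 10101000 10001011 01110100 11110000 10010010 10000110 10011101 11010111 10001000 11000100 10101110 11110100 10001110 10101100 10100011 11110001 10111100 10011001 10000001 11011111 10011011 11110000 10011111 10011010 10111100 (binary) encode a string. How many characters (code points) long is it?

Byte at offset 0: 0xF3 = 11110011 → 4-byte char (#1). Advance 4.
Byte at offset 4: 0x74 = 01110100 → 1-byte char (#2). Advance 1.
Byte at offset 5: 0xF0 = 11110000 → 4-byte char (#3). Advance 4.
Byte at offset 9: 0xD7 = 11010111 → 2-byte char (#4). Advance 2.
Byte at offset 11: 0xC4 = 11000100 → 2-byte char (#5). Advance 2.
Byte at offset 13: 0xF4 = 11110100 → 4-byte char (#6). Advance 4.
Byte at offset 17: 0xF1 = 11110001 → 4-byte char (#7). Advance 4.
Byte at offset 21: 0xDF = 11011111 → 2-byte char (#8). Advance 2.
Byte at offset 23: 0xF0 = 11110000 → 4-byte char (#9). Advance 4.
Reached end at offset 27 after 9 code points.

9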